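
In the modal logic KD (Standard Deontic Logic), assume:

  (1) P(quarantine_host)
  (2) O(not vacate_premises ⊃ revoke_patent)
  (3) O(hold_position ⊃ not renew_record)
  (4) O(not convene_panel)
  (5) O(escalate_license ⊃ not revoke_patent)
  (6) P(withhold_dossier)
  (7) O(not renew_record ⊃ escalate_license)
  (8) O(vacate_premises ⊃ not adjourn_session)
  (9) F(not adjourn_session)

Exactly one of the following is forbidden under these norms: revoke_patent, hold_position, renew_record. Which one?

hold_position

F(not adjourn_session) at premise 9 means O(adjourn_session).
Premise 8 is O(vacate_premises ⊃ not adjourn_session); contrapositively O(adjourn_session ⊃ not vacate_premises). Since O(adjourn_session) holds, K gives O(not vacate_premises).
Premise 2 is O(not vacate_premises ⊃ revoke_patent); since O(not vacate_premises), deontic closure gives O(revoke_patent).
The contrapositive of premise 5 (O(escalate_license ⊃ not revoke_patent)) is O(revoke_patent ⊃ not escalate_license), and O(revoke_patent) is already established, so O(not escalate_license).
Premise 7 is O(not renew_record ⊃ escalate_license); contrapositively O(not escalate_license ⊃ renew_record). Since O(not escalate_license) holds, K gives O(renew_record).
Premise 3, O(hold_position ⊃ not renew_record), contraposes to O(renew_record ⊃ not hold_position); with O(renew_record) we get O(not hold_position).
So O(not hold_position) holds, i.e. hold_position is forbidden. None of the other listed options is forbidden under the premises.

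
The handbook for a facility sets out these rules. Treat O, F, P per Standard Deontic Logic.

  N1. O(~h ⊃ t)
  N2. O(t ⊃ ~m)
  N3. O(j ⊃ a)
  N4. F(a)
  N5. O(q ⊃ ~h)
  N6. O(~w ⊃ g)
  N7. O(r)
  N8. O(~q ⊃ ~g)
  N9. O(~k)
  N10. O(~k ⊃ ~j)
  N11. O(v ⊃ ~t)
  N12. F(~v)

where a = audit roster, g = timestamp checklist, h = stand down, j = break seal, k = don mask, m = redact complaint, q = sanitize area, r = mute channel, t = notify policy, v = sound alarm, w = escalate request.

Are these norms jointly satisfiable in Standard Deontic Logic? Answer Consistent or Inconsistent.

Premise 3 is O(j ⊃ a), but O(j) is not derivable from the premises, so it does not yield O(a).
So O(a) is not derivable, and the apparent clash with O(~a) does not arise.
A world satisfying every obligation exists (e.g. a=false, g=false, h=true, j=false, k=false, m=false, q=false, r=true, t=false, v=true, w=true); no atom is both obligatory and forbidden, so the set is consistent.

Consistent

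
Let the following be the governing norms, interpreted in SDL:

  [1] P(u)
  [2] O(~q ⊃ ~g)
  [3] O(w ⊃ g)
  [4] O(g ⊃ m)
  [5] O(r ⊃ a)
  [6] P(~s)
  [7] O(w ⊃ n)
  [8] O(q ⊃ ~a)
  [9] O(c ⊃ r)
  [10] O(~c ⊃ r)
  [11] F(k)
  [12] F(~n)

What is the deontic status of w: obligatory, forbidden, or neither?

Forbidden

Premises 10 and 9 are O(~c ⊃ r) and O(c ⊃ r); every ideal world satisfies ~c or c, so in either case r holds — hence O(r).
Applying K to premise 5 (O(r ⊃ a)) and O(r) yields O(a).
Premise 8, O(q ⊃ ~a), contraposes to O(a ⊃ ~q); with O(a) we get O(~q).
From O(~q) and premise 2, O(~q ⊃ ~g), we obtain O(~g).
Premise 3, O(w ⊃ g), contraposes to O(~g ⊃ ~w); with O(~g) we get O(~w).
Premises 1, 4, 6, 7, 11, 12 do not contribute to this derivation.
Thus O(~w), which is F(w): w is forbidden.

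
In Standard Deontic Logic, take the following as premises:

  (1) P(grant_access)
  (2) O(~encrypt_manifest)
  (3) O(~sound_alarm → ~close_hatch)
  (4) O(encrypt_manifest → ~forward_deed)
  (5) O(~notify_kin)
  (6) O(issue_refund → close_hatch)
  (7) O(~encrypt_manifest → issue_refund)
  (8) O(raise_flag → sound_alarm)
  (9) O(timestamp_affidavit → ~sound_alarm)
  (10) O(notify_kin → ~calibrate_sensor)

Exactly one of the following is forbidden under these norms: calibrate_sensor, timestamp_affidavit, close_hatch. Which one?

timestamp_affidavit

Premise 2 states O(~encrypt_manifest) outright.
From O(~encrypt_manifest) and premise 7, O(~encrypt_manifest → issue_refund), we obtain O(issue_refund).
With premise 6, O(issue_refund → close_hatch), the K-axiom yields O(close_hatch).
Premise 3, O(~sound_alarm → ~close_hatch), contraposes to O(close_hatch → sound_alarm); with O(close_hatch) we get O(sound_alarm).
Premise 9 is O(timestamp_affidavit → ~sound_alarm); contrapositively O(sound_alarm → ~timestamp_affidavit). Since O(sound_alarm) holds, K gives O(~timestamp_affidavit).
So O(~timestamp_affidavit) holds, i.e. timestamp_affidavit is forbidden. None of the other listed options is forbidden under the premises.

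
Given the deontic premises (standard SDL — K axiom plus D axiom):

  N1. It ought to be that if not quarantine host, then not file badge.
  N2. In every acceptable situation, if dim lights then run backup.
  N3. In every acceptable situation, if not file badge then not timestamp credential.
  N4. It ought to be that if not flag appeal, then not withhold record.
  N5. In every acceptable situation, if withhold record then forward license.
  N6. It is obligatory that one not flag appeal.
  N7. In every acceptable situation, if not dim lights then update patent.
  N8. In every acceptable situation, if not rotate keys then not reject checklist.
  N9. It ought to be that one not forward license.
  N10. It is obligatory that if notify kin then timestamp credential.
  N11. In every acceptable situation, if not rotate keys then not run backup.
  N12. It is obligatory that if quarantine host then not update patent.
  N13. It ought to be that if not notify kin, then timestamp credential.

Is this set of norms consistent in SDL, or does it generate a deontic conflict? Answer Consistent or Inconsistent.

Consistent

Premise 5 is O(withhold_record → forward_license), but O(withhold_record) is not derivable from the premises, so it does not yield O(forward_license).
So O(forward_license) is not derivable, and the apparent clash with O(¬forward_license) does not arise.
A world satisfying every obligation exists (e.g. dim_lights=true, file_badge=true, flag_appeal=false, forward_license=false, notify_kin=false, quarantine_host=true, reject_checklist=false, rotate_keys=true, run_backup=true, timestamp_credential=true, update_patent=false, withhold_record=false); no atom is both obligatory and forbidden, so the set is consistent.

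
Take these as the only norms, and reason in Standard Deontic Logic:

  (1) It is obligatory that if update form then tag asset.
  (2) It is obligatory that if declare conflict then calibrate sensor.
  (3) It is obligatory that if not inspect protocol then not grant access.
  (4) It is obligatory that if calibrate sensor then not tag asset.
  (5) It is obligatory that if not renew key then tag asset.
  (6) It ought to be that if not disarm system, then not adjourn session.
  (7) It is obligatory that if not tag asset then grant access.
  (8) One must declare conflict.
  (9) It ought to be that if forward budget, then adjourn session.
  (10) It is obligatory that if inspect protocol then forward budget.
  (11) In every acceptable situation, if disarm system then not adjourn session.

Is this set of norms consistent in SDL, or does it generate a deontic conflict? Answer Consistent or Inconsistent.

Premises 6 and 11 are O(¬disarm_system → ¬adjourn_session) and O(disarm_system → ¬adjourn_session); every ideal world satisfies ¬disarm_system or disarm_system, so in either case ¬adjourn_session holds — hence O(¬adjourn_session).
Premise 9, O(forward_budget → adjourn_session), contraposes to O(¬adjourn_session → ¬forward_budget); with O(¬adjourn_session) we get O(¬forward_budget).
The contrapositive of premise 10 (O(inspect_protocol → forward_budget)) is O(¬forward_budget → ¬inspect_protocol), and O(¬forward_budget) is already established, so O(¬inspect_protocol).
From O(¬inspect_protocol) and premise 3, O(¬inspect_protocol → ¬grant_access), we obtain O(¬grant_access).
Premise 7, O(¬tag_asset → grant_access), contraposes to O(¬grant_access → tag_asset); with O(¬grant_access) we get O(tag_asset).
Premise 4 is O(calibrate_sensor → ¬tag_asset); contrapositively O(tag_asset → ¬calibrate_sensor). Since O(tag_asset) holds, K gives O(¬calibrate_sensor).
Premise 2 is O(declare_conflict → calibrate_sensor); contrapositively O(¬calibrate_sensor → ¬declare_conflict). Since O(¬calibrate_sensor) holds, K gives O(¬declare_conflict).
Yet premise 8 states O(declare_conflict).
We now have both O(¬declare_conflict) and O(declare_conflict) — declare_conflict is simultaneously obligatory and forbidden, violating the D-axiom.

Inconsistent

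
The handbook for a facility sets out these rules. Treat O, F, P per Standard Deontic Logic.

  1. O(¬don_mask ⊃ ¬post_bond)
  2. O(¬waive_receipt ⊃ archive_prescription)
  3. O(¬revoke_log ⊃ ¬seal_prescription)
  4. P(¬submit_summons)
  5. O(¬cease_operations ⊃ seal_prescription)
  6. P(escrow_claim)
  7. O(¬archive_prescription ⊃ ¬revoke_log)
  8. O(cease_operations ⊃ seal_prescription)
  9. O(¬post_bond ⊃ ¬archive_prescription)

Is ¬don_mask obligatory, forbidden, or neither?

Premises 8 and 5 are O(cease_operations ⊃ seal_prescription) and O(¬cease_operations ⊃ seal_prescription); every ideal world satisfies cease_operations or ¬cease_operations, so in either case seal_prescription holds — hence O(seal_prescription).
Premise 3, O(¬revoke_log ⊃ ¬seal_prescription), contraposes to O(seal_prescription ⊃ revoke_log); with O(seal_prescription) we get O(revoke_log).
Premise 7 is O(¬archive_prescription ⊃ ¬revoke_log); contrapositively O(revoke_log ⊃ archive_prescription). Since O(revoke_log) holds, K gives O(archive_prescription).
Premise 9 is O(¬post_bond ⊃ ¬archive_prescription); contrapositively O(archive_prescription ⊃ post_bond). Since O(archive_prescription) holds, K gives O(post_bond).
Premise 1, O(¬don_mask ⊃ ¬post_bond), contraposes to O(post_bond ⊃ don_mask); with O(post_bond) we get O(don_mask).
Premises 2, 4, 6 do not contribute to this derivation.
Thus O(don_mask), which is F(¬don_mask): ¬don_mask is forbidden.

Forbidden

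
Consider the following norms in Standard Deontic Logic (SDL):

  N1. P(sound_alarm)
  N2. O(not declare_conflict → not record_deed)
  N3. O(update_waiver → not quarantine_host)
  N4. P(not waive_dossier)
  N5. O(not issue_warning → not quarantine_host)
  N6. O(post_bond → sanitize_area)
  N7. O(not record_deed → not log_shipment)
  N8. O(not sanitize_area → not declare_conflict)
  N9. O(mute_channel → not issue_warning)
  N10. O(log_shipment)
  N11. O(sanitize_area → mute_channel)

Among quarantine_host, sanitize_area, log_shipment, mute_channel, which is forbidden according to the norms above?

From premise 10 we have O(log_shipment).
The contrapositive of premise 7 (O(not record_deed → not log_shipment)) is O(log_shipment → record_deed), and O(log_shipment) is already established, so O(record_deed).
Premise 2 is O(not declare_conflict → not record_deed); contrapositively O(record_deed → declare_conflict). Since O(record_deed) holds, K gives O(declare_conflict).
Premise 8, O(not sanitize_area → not declare_conflict), contraposes to O(declare_conflict → sanitize_area); with O(declare_conflict) we get O(sanitize_area).
From O(sanitize_area) and premise 11, O(sanitize_area → mute_channel), we obtain O(mute_channel).
Applying K to premise 9 (O(mute_channel → not issue_warning)) and O(mute_channel) yields O(not issue_warning).
From O(not issue_warning) and premise 5, O(not issue_warning → not quarantine_host), we obtain O(not quarantine_host).
So O(not quarantine_host) holds, i.e. quarantine_host is forbidden. None of the other listed options is forbidden under the premises.

quarantine_host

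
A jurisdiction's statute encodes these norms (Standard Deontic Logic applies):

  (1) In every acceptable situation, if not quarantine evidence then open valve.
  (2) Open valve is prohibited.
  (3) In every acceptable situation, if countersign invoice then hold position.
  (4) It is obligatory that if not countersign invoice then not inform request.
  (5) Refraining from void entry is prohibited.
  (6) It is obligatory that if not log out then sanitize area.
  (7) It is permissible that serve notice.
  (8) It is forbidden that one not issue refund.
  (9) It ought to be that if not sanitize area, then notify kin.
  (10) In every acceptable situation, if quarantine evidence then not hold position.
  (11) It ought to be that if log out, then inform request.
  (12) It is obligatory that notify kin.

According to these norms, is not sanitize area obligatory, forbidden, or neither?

Premise 2 is F(open_valve), i.e. O(¬open_valve).
Premise 1 is O(¬quarantine_evidence → open_valve); contrapositively O(¬open_valve → quarantine_evidence). Since O(¬open_valve) holds, K gives O(quarantine_evidence).
From O(quarantine_evidence) and premise 10, O(quarantine_evidence → ¬hold_position), we obtain O(¬hold_position).
Premise 3 is O(countersign_invoice → hold_position); contrapositively O(¬hold_position → ¬countersign_invoice). Since O(¬hold_position) holds, K gives O(¬countersign_invoice).
Premise 4 is O(¬countersign_invoice → ¬inform_request); since O(¬countersign_invoice), deontic closure gives O(¬inform_request).
The contrapositive of premise 11 (O(log_out → inform_request)) is O(¬inform_request → ¬log_out), and O(¬inform_request) is already established, so O(¬log_out).
From O(¬log_out) and premise 6, O(¬log_out → sanitize_area), we obtain O(sanitize_area).
Premises 5, 7, 8, 9, 12 do not contribute to this derivation.
Thus O(sanitize_area), which is F(¬sanitize_area): ¬sanitize_area is forbidden.

Forbidden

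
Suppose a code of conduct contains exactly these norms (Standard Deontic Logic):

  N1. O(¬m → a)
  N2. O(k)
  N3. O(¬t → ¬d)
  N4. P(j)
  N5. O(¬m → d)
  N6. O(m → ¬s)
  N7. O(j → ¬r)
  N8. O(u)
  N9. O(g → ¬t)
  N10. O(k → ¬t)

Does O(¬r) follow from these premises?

No

Premise 7 is O(j → ¬r), but O(j) is not derivable from the premises (the permission P(j) asserts only ¬O(¬j), not O(j)), so it does not yield O(¬r).
No other premise forces O(¬r). An ideal world satisfying every premise can still have ¬r false, so O(¬r) is not derivable.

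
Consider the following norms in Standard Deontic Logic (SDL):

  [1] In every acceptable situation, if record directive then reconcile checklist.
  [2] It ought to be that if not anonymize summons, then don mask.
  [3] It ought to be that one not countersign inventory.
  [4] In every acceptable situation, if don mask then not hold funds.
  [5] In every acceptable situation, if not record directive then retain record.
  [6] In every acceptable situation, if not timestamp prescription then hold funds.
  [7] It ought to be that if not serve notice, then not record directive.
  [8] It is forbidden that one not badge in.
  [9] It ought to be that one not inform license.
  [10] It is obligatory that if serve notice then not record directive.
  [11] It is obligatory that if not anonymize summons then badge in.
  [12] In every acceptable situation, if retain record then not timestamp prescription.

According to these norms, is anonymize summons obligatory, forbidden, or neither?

Obligatory

Premises 7 and 10 are O(¬serve_notice → ¬record_directive) and O(serve_notice → ¬record_directive); every ideal world satisfies ¬serve_notice or serve_notice, so in either case ¬record_directive holds — hence O(¬record_directive).
From O(¬record_directive) and premise 5, O(¬record_directive → retain_record), we obtain O(retain_record).
Premise 12 is O(retain_record → ¬timestamp_prescription); since O(retain_record), deontic closure gives O(¬timestamp_prescription).
With premise 6, O(¬timestamp_prescription → hold_funds), the K-axiom yields O(hold_funds).
Premise 4, O(don_mask → ¬hold_funds), contraposes to O(hold_funds → ¬don_mask); with O(hold_funds) we get O(¬don_mask).
Premise 2, O(¬anonymize_summons → don_mask), contraposes to O(¬don_mask → anonymize_summons); with O(¬don_mask) we get O(anonymize_summons).
Premises 1, 3, 8, 9, 11 do not contribute to this derivation.
Hence anonymize_summons is obligatory.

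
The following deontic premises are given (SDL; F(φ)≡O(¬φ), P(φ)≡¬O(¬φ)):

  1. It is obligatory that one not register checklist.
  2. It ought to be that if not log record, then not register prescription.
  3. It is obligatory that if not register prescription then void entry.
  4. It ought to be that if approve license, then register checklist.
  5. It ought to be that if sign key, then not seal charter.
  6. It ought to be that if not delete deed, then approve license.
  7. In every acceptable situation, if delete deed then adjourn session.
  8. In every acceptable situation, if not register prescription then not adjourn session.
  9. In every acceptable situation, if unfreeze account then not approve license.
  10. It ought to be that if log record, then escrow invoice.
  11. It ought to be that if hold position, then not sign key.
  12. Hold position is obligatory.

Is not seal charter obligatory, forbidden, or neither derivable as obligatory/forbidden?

Neither

Premise 5 is O(sign_key → ¬seal_charter), but O(sign_key) is not derivable from the premises, so it does not yield O(¬seal_charter).
No premise or chain of K-axiom applications forces O(¬seal_charter), and none forces O(seal_charter). So ¬seal_charter is neither obligatory nor forbidden under these norms.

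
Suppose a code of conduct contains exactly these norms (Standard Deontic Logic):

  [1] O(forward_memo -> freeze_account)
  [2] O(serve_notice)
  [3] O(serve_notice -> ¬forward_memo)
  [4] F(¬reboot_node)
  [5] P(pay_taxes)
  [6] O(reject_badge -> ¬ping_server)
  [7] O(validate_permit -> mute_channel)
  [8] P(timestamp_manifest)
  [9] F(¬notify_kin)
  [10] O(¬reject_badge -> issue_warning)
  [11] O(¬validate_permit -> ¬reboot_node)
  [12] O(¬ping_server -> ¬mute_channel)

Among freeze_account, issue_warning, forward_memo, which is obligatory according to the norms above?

issue_warning

Premise 4, F(¬reboot_node), is equivalent to O(reboot_node).
Premise 11 is O(¬validate_permit -> ¬reboot_node); contrapositively O(reboot_node -> validate_permit). Since O(reboot_node) holds, K gives O(validate_permit).
From O(validate_permit) and premise 7, O(validate_permit -> mute_channel), we obtain O(mute_channel).
The contrapositive of premise 12 (O(¬ping_server -> ¬mute_channel)) is O(mute_channel -> ping_server), and O(mute_channel) is already established, so O(ping_server).
Premise 6, O(reject_badge -> ¬ping_server), contraposes to O(ping_server -> ¬reject_badge); with O(ping_server) we get O(¬reject_badge).
With premise 10, O(¬reject_badge -> issue_warning), the K-axiom yields O(issue_warning).
So O(issue_warning) holds — issue_warning is obligatory. None of the other listed options is made obligatory by any chain of premises.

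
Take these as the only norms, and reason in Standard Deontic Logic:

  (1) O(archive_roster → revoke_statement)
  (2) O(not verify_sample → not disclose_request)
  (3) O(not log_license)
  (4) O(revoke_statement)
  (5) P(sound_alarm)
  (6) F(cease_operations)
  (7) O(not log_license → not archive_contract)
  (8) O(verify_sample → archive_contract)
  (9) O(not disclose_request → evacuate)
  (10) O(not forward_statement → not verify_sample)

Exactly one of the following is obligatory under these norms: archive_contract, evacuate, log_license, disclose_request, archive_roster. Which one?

evacuate

Premise 3 gives O(not log_license).
From O(not log_license) and premise 7, O(not log_license → not archive_contract), we obtain O(not archive_contract).
The contrapositive of premise 8 (O(verify_sample → archive_contract)) is O(not archive_contract → not verify_sample), and O(not archive_contract) is already established, so O(not verify_sample).
Premise 2 is O(not verify_sample → not disclose_request); since O(not verify_sample), deontic closure gives O(not disclose_request).
With premise 9, O(not disclose_request → evacuate), the K-axiom yields O(evacuate).
So O(evacuate) holds — evacuate is obligatory. None of the other listed options is made obligatory by any chain of premises.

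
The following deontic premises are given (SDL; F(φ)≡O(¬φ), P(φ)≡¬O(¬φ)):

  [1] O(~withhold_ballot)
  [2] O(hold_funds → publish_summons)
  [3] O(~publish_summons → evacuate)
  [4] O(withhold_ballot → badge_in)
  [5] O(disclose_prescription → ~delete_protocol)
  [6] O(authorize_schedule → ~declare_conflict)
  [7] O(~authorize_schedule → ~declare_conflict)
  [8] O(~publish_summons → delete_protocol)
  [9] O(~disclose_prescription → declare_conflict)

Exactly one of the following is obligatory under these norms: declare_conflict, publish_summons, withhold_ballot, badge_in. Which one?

publish_summons

Premises 6 and 7 cover both cases: O(authorize_schedule → ~declare_conflict) and O(~authorize_schedule → ~declare_conflict). Since authorize_schedule ∨ ~authorize_schedule is a tautology, O(~declare_conflict) follows.
The contrapositive of premise 9 (O(~disclose_prescription → declare_conflict)) is O(~declare_conflict → disclose_prescription), and O(~declare_conflict) is already established, so O(disclose_prescription).
With premise 5, O(disclose_prescription → ~delete_protocol), the K-axiom yields O(~delete_protocol).
The contrapositive of premise 8 (O(~publish_summons → delete_protocol)) is O(~delete_protocol → publish_summons), and O(~delete_protocol) is already established, so O(publish_summons).
So O(publish_summons) holds — publish_summons is obligatory. None of the other listed options is made obligatory by any chain of premises.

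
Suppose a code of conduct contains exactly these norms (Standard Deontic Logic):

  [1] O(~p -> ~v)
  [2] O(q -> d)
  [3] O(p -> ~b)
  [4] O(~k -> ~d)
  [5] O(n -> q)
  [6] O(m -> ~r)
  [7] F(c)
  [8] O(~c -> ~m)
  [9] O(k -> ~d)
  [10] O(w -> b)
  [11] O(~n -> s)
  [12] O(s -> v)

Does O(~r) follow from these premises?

No

Premise 6 is O(m -> ~r), but O(m) is not derivable from the premises, so it does not yield O(~r).
No other premise forces O(~r). An ideal world satisfying every premise can still have ~r false, so O(~r) is not derivable.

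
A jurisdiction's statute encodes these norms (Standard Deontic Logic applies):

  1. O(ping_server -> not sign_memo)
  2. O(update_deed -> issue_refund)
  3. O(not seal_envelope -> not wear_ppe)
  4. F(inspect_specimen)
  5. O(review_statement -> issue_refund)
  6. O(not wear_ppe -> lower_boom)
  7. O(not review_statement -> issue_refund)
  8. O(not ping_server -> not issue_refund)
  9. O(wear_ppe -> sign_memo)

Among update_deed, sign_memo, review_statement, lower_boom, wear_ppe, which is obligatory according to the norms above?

lower_boom

Premises 5 and 7 cover both cases: O(review_statement -> issue_refund) and O(not review_statement -> issue_refund). Since review_statement ∨ not review_statement is a tautology, O(issue_refund) follows.
The contrapositive of premise 8 (O(not ping_server -> not issue_refund)) is O(issue_refund -> ping_server), and O(issue_refund) is already established, so O(ping_server).
With premise 1, O(ping_server -> not sign_memo), the K-axiom yields O(not sign_memo).
Premise 9, O(wear_ppe -> sign_memo), contraposes to O(not sign_memo -> not wear_ppe); with O(not sign_memo) we get O(not wear_ppe).
Premise 6 is O(not wear_ppe -> lower_boom); since O(not wear_ppe), deontic closure gives O(lower_boom).
So O(lower_boom) holds — lower_boom is obligatory. None of the other listed options is made obligatory by any chain of premises.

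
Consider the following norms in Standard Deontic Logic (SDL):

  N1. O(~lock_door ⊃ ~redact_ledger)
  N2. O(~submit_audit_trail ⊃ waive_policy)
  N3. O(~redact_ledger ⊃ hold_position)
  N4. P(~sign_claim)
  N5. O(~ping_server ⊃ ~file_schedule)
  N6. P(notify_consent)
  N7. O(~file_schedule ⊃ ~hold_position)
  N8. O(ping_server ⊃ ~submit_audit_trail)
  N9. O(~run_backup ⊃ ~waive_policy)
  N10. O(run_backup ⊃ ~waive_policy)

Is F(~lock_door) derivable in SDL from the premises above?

Yes

Premises 9 and 10 are O(~run_backup ⊃ ~waive_policy) and O(run_backup ⊃ ~waive_policy); every ideal world satisfies ~run_backup or run_backup, so in either case ~waive_policy holds — hence O(~waive_policy).
Premise 2 is O(~submit_audit_trail ⊃ waive_policy); contrapositively O(~waive_policy ⊃ submit_audit_trail). Since O(~waive_policy) holds, K gives O(submit_audit_trail).
Premise 8 is O(ping_server ⊃ ~submit_audit_trail); contrapositively O(submit_audit_trail ⊃ ~ping_server). Since O(submit_audit_trail) holds, K gives O(~ping_server).
Applying K to premise 5 (O(~ping_server ⊃ ~file_schedule)) and O(~ping_server) yields O(~file_schedule).
Premise 7 is O(~file_schedule ⊃ ~hold_position); since O(~file_schedule), deontic closure gives O(~hold_position).
Premise 3 is O(~redact_ledger ⊃ hold_position); contrapositively O(~hold_position ⊃ redact_ledger). Since O(~hold_position) holds, K gives O(redact_ledger).
The contrapositive of premise 1 (O(~lock_door ⊃ ~redact_ledger)) is O(redact_ledger ⊃ lock_door), and O(redact_ledger) is already established, so O(lock_door).
Premises 4, 6 do not contribute to this derivation.
So O(lock_door) holds, i.e. F(~lock_door). The claim follows.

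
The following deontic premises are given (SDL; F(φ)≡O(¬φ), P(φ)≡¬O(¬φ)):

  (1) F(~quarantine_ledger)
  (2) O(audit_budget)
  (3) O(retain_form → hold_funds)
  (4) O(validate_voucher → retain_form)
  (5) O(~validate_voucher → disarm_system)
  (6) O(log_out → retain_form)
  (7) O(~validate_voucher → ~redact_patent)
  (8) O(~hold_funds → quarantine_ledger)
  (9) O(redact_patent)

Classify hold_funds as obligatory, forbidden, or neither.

Premise 9 gives O(redact_patent).
Premise 7, O(~validate_voucher → ~redact_patent), contraposes to O(redact_patent → validate_voucher); with O(redact_patent) we get O(validate_voucher).
Applying K to premise 4 (O(validate_voucher → retain_form)) and O(validate_voucher) yields O(retain_form).
Premise 3 is O(retain_form → hold_funds); since O(retain_form), deontic closure gives O(hold_funds).
Premises 1, 2, 5, 6, 8 do not contribute to this derivation.
Hence hold_funds is obligatory.

Obligatory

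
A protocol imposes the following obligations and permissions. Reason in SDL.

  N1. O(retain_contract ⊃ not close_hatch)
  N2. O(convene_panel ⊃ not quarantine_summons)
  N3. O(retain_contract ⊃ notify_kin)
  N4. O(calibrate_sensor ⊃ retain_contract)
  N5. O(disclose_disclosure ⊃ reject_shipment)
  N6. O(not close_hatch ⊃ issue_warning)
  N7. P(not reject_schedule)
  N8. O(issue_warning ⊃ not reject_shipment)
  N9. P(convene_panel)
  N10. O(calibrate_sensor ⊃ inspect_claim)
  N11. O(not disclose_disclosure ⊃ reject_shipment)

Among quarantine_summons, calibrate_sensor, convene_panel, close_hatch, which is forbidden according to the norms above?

calibrate_sensor

Premises 11 and 5 cover both cases: O(not disclose_disclosure ⊃ reject_shipment) and O(disclose_disclosure ⊃ reject_shipment). Since not disclose_disclosure ∨ disclose_disclosure is a tautology, O(reject_shipment) follows.
Premise 8, O(issue_warning ⊃ not reject_shipment), contraposes to O(reject_shipment ⊃ not issue_warning); with O(reject_shipment) we get O(not issue_warning).
Premise 6 is O(not close_hatch ⊃ issue_warning); contrapositively O(not issue_warning ⊃ close_hatch). Since O(not issue_warning) holds, K gives O(close_hatch).
The contrapositive of premise 1 (O(retain_contract ⊃ not close_hatch)) is O(close_hatch ⊃ not retain_contract), and O(close_hatch) is already established, so O(not retain_contract).
Premise 4, O(calibrate_sensor ⊃ retain_contract), contraposes to O(not retain_contract ⊃ not calibrate_sensor); with O(not retain_contract) we get O(not calibrate_sensor).
So O(not calibrate_sensor) holds, i.e. calibrate_sensor is forbidden. None of the other listed options is forbidden under the premises.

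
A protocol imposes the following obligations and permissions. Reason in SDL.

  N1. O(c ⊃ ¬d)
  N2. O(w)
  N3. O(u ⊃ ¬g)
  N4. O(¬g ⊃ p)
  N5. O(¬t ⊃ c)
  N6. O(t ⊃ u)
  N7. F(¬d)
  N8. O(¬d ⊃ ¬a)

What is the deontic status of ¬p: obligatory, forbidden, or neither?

F(¬d) at premise 7 means O(d).
Premise 1 is O(c ⊃ ¬d); contrapositively O(d ⊃ ¬c). Since O(d) holds, K gives O(¬c).
Premise 5, O(¬t ⊃ c), contraposes to O(¬c ⊃ t); with O(¬c) we get O(t).
From O(t) and premise 6, O(t ⊃ u), we obtain O(u).
Applying K to premise 3 (O(u ⊃ ¬g)) and O(u) yields O(¬g).
With premise 4, O(¬g ⊃ p), the K-axiom yields O(p).
Premises 2, 8 do not contribute to this derivation.
Thus O(p), which is F(¬p): ¬p is forbidden.

Forbidden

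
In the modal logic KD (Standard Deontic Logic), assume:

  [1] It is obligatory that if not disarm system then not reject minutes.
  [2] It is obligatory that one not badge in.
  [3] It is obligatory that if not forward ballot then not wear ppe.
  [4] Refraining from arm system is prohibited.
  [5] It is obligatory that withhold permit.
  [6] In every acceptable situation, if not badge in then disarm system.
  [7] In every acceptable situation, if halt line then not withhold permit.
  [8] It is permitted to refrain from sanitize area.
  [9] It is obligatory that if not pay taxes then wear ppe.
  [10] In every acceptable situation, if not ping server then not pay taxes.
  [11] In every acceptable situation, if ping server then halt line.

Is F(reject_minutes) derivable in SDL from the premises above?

Premise 1 is O(¬disarm_system → ¬reject_minutes), but O(¬disarm_system) is not derivable from the premises, so it does not yield O(¬reject_minutes).
No other premise forces O(¬reject_minutes). An ideal world satisfying every premise can still have reject_minutes true, so F(reject_minutes) is not derivable.

No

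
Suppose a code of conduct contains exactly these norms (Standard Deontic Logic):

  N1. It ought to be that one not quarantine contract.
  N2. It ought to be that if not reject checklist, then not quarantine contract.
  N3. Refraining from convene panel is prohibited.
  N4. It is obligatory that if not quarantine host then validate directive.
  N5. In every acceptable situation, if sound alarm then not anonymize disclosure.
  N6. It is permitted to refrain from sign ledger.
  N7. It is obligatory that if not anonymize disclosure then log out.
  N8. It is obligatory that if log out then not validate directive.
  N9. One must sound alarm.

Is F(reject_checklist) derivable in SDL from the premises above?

Premise 2 is O(¬reject_checklist → ¬quarantine_contract); even if O(¬quarantine_contract) held, inferring O(¬reject_checklist) would be affirming the consequent — invalid.
No other premise forces O(¬reject_checklist). An ideal world satisfying every premise can still have reject_checklist true, so F(reject_checklist) is not derivable.

No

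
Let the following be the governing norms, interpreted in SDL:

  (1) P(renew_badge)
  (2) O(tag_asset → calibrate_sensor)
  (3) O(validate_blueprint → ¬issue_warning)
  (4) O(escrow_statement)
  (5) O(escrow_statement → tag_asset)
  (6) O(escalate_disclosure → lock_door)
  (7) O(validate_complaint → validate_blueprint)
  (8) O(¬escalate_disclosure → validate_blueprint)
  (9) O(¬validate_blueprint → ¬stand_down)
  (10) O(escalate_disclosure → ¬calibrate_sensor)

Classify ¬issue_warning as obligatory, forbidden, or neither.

Obligatory

Premise 4 states O(escrow_statement) outright.
Applying K to premise 5 (O(escrow_statement → tag_asset)) and O(escrow_statement) yields O(tag_asset).
Applying K to premise 2 (O(tag_asset → calibrate_sensor)) and O(tag_asset) yields O(calibrate_sensor).
Premise 10 is O(escalate_disclosure → ¬calibrate_sensor); contrapositively O(calibrate_sensor → ¬escalate_disclosure). Since O(calibrate_sensor) holds, K gives O(¬escalate_disclosure).
With premise 8, O(¬escalate_disclosure → validate_blueprint), the K-axiom yields O(validate_blueprint).
With premise 3, O(validate_blueprint → ¬issue_warning), the K-axiom yields O(¬issue_warning).
Premises 1, 6, 7, 9 do not contribute to this derivation.
Hence ¬issue_warning is obligatory.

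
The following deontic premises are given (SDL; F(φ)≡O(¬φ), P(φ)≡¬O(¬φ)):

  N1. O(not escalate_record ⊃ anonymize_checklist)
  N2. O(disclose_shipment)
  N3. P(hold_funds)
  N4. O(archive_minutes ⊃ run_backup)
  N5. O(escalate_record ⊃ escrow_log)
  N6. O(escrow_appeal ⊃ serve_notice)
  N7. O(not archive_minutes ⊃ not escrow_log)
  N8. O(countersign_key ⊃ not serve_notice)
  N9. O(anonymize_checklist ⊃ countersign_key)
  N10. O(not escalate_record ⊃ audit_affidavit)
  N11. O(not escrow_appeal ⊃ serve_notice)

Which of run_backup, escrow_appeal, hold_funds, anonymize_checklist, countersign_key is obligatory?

By case analysis on escrow_appeal: premise 6 gives O(escrow_appeal ⊃ serve_notice) and premise 11 gives O(not escrow_appeal ⊃ serve_notice), so O(serve_notice) either way.
The contrapositive of premise 8 (O(countersign_key ⊃ not serve_notice)) is O(serve_notice ⊃ not countersign_key), and O(serve_notice) is already established, so O(not countersign_key).
Premise 9 is O(anonymize_checklist ⊃ countersign_key); contrapositively O(not countersign_key ⊃ not anonymize_checklist). Since O(not countersign_key) holds, K gives O(not anonymize_checklist).
Premise 1, O(not escalate_record ⊃ anonymize_checklist), contraposes to O(not anonymize_checklist ⊃ escalate_record); with O(not anonymize_checklist) we get O(escalate_record).
With premise 5, O(escalate_record ⊃ escrow_log), the K-axiom yields O(escrow_log).
Premise 7 is O(not archive_minutes ⊃ not escrow_log); contrapositively O(escrow_log ⊃ archive_minutes). Since O(escrow_log) holds, K gives O(archive_minutes).
Applying K to premise 4 (O(archive_minutes ⊃ run_backup)) and O(archive_minutes) yields O(run_backup).
So O(run_backup) holds — run_backup is obligatory. None of the other listed options is made obligatory by any chain of premises.

run_backup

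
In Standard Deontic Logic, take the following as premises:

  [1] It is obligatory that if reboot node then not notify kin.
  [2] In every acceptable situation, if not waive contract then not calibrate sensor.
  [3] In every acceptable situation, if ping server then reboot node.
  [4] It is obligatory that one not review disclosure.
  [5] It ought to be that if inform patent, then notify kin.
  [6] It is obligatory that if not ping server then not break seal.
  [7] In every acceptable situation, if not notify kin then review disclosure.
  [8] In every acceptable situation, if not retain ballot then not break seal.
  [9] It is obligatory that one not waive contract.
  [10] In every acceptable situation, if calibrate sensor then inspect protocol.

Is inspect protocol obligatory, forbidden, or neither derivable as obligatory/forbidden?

Premise 10 is O(calibrate_sensor → inspect_protocol), but O(calibrate_sensor) is not derivable from the premises, so it does not yield O(inspect_protocol).
No premise or chain of K-axiom applications forces O(inspect_protocol), and none forces O(¬inspect_protocol). So inspect_protocol is neither obligatory nor forbidden under these norms.

Neither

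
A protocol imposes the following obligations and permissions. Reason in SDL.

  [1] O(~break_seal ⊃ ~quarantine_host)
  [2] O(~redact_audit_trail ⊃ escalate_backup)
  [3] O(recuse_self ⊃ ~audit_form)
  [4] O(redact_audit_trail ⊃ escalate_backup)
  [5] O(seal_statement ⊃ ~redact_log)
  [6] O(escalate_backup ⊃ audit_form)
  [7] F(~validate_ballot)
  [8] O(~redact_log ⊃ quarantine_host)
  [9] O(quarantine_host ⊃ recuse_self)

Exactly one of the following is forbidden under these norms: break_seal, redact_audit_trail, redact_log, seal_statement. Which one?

Premises 4 and 2 cover both cases: O(redact_audit_trail ⊃ escalate_backup) and O(~redact_audit_trail ⊃ escalate_backup). Since redact_audit_trail ∨ ~redact_audit_trail is a tautology, O(escalate_backup) follows.
Applying K to premise 6 (O(escalate_backup ⊃ audit_form)) and O(escalate_backup) yields O(audit_form).
Premise 3 is O(recuse_self ⊃ ~audit_form); contrapositively O(audit_form ⊃ ~recuse_self). Since O(audit_form) holds, K gives O(~recuse_self).
The contrapositive of premise 9 (O(quarantine_host ⊃ recuse_self)) is O(~recuse_self ⊃ ~quarantine_host), and O(~recuse_self) is already established, so O(~quarantine_host).
Premise 8, O(~redact_log ⊃ quarantine_host), contraposes to O(~quarantine_host ⊃ redact_log); with O(~quarantine_host) we get O(redact_log).
Premise 5 is O(seal_statement ⊃ ~redact_log); contrapositively O(redact_log ⊃ ~seal_statement). Since O(redact_log) holds, K gives O(~seal_statement).
So O(~seal_statement) holds, i.e. seal_statement is forbidden. None of the other listed options is forbidden under the premises.

seal_statement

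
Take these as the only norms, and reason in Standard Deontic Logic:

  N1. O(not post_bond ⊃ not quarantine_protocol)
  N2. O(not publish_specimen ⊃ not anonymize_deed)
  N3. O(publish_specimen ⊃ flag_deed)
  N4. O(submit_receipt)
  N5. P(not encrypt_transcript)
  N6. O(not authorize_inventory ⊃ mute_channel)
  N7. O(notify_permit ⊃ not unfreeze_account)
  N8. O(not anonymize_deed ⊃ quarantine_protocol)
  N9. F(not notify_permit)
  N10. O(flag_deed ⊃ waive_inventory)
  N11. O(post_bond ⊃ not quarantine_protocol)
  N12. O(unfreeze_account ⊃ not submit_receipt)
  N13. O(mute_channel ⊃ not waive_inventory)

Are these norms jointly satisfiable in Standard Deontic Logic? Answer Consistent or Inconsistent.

Premise 12 is O(unfreeze_account ⊃ not submit_receipt), but O(unfreeze_account) is not derivable from the premises, so it does not yield O(not submit_receipt).
So O(not submit_receipt) is not derivable, and the apparent clash with O(submit_receipt) does not arise.
A world satisfying every obligation exists (e.g. anonymize_deed=true, authorize_inventory=true, encrypt_transcript=false, flag_deed=true, mute_channel=false, notify_permit=true, post_bond=false, publish_specimen=true, quarantine_protocol=false, submit_receipt=true, unfreeze_account=false, waive_inventory=true); no atom is both obligatory and forbidden, so the set is consistent.

Consistent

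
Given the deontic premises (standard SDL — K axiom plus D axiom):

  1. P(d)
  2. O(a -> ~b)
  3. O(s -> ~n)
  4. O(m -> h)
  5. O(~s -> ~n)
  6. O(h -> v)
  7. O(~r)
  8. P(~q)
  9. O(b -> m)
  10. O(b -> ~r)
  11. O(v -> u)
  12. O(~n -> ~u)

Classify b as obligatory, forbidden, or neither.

By case analysis on ~s: premise 5 gives O(~s -> ~n) and premise 3 gives O(s -> ~n), so O(~n) either way.
Applying K to premise 12 (O(~n -> ~u)) and O(~n) yields O(~u).
Premise 11 is O(v -> u); contrapositively O(~u -> ~v). Since O(~u) holds, K gives O(~v).
Premise 6, O(h -> v), contraposes to O(~v -> ~h); with O(~v) we get O(~h).
Premise 4, O(m -> h), contraposes to O(~h -> ~m); with O(~h) we get O(~m).
Premise 9, O(b -> m), contraposes to O(~m -> ~b); with O(~m) we get O(~b).
Premises 1, 2, 7, 8, 10 do not contribute to this derivation.
Thus O(~b), which is F(b): b is forbidden.

Forbidden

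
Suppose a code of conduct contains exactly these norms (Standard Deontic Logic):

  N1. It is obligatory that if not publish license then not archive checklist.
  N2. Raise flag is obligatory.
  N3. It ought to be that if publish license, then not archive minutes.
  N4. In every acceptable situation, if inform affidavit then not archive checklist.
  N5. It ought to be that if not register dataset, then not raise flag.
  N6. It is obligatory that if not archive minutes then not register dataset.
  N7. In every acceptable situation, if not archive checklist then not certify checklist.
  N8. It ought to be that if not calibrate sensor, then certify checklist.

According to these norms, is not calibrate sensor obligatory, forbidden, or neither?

From premise 2 we have O(raise_flag).
Premise 5, O(¬register_dataset → ¬raise_flag), contraposes to O(raise_flag → register_dataset); with O(raise_flag) we get O(register_dataset).
The contrapositive of premise 6 (O(¬archive_minutes → ¬register_dataset)) is O(register_dataset → archive_minutes), and O(register_dataset) is already established, so O(archive_minutes).
Premise 3, O(publish_license → ¬archive_minutes), contraposes to O(archive_minutes → ¬publish_license); with O(archive_minutes) we get O(¬publish_license).
Applying K to premise 1 (O(¬publish_license → ¬archive_checklist)) and O(¬publish_license) yields O(¬archive_checklist).
From O(¬archive_checklist) and premise 7, O(¬archive_checklist → ¬certify_checklist), we obtain O(¬certify_checklist).
The contrapositive of premise 8 (O(¬calibrate_sensor → certify_checklist)) is O(¬certify_checklist → calibrate_sensor), and O(¬certify_checklist) is already established, so O(calibrate_sensor).
Premise 4 does not contribute to this derivation.
Thus O(calibrate_sensor), which is F(¬calibrate_sensor): ¬calibrate_sensor is forbidden.

Forbidden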